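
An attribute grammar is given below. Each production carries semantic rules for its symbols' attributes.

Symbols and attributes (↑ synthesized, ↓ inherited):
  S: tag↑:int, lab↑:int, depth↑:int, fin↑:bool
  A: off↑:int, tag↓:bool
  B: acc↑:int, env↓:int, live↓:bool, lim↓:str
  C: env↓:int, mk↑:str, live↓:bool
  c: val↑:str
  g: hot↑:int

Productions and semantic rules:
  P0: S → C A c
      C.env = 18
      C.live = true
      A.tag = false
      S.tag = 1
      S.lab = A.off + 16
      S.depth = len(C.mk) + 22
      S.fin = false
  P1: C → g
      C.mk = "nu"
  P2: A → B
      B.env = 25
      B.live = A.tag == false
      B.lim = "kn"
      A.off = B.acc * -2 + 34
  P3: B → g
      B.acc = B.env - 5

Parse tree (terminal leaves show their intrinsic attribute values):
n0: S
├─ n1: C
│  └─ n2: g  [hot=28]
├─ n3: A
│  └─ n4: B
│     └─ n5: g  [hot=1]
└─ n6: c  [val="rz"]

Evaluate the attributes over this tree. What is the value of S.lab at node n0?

10

1. n1.env = 18  [18]
2. n1.live = true  [true]
3. n2.hot = 28  [terminal]
4. n1.mk = "nu"  ["nu"]
5. n3.tag = false  [false]
6. n4.env = 25  [25]
7. n4.live = true  [A.tag == false]
8. n4.lim = "kn"  ["kn"]
9. n5.hot = 1  [terminal]
10. n4.acc = 20  [B.env - 5]
11. n3.off = -6  [B.acc * -2 + 34]
12. n6.val = "rz"  [terminal]
13. n0.tag = 1  [1]
14. n0.lab = 10  [A.off + 16]
15. n0.depth = 24  [len(C.mk) + 22]
16. n0.fin = false  [false]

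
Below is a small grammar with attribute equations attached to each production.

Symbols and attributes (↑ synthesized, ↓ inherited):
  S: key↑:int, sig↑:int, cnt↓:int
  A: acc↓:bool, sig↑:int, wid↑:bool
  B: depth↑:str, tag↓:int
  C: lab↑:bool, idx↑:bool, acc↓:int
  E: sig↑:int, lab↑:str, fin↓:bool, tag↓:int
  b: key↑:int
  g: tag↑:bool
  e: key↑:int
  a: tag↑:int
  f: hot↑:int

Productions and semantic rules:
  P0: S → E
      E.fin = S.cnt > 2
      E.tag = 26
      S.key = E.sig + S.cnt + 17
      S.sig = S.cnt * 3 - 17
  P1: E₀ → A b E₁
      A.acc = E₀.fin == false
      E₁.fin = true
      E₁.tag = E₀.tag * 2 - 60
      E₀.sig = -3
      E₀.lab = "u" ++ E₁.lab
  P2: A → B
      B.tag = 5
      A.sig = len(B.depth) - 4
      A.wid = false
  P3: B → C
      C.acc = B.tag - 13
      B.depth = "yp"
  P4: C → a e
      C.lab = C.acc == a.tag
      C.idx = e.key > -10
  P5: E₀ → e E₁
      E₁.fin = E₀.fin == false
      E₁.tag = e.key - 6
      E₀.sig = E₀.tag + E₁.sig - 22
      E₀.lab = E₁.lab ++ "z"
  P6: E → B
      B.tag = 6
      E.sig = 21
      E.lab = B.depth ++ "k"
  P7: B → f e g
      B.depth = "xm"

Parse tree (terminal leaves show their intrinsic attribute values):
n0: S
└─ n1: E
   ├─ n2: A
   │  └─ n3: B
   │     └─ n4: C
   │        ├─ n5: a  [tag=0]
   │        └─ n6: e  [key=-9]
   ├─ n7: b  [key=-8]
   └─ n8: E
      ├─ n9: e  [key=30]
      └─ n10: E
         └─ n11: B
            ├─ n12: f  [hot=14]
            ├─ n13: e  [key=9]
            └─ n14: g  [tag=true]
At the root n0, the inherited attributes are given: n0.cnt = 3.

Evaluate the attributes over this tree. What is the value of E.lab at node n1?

"uxmkz"

1. n0.cnt = 3  [given at root]
2. n1.fin = true  [S.cnt > 2]
3. n1.tag = 26  [26]
4. n2.acc = false  [E₀.fin == false]
5. n3.tag = 5  [5]
6. n4.acc = -8  [B.tag - 13]
7. n5.tag = 0  [terminal]
8. n6.key = -9  [terminal]
9. n4.lab = false  [C.acc == a.tag]
10. n4.idx = true  [e.key > -10]
11. n3.depth = "yp"  ["yp"]
12. n2.sig = -2  [len(B.depth) - 4]
13. n2.wid = false  [false]
14. n7.key = -8  [terminal]
15. n8.fin = true  [true]
16. n8.tag = -8  [E₀.tag * 2 - 60]
17. n9.key = 30  [terminal]
18. n10.fin = false  [E₀.fin == false]
19. n10.tag = 24  [e.key - 6]
20. n11.tag = 6  [6]
21. n12.hot = 14  [terminal]
22. n13.key = 9  [terminal]
23. n14.tag = true  [terminal]
24. n11.depth = "xm"  ["xm"]
25. n10.sig = 21  [21]
26. n10.lab = "xmk"  [B.depth ++ "k"]
27. n8.sig = -9  [E₀.tag + E₁.sig - 22]
28. n8.lab = "xmkz"  [E₁.lab ++ "z"]
29. n1.sig = -3  [-3]
30. n1.lab = "uxmkz"  ["u" ++ E₁.lab]
31. n0.key = 17  [E.sig + S.cnt + 17]
32. n0.sig = -8  [S.cnt * 3 - 17]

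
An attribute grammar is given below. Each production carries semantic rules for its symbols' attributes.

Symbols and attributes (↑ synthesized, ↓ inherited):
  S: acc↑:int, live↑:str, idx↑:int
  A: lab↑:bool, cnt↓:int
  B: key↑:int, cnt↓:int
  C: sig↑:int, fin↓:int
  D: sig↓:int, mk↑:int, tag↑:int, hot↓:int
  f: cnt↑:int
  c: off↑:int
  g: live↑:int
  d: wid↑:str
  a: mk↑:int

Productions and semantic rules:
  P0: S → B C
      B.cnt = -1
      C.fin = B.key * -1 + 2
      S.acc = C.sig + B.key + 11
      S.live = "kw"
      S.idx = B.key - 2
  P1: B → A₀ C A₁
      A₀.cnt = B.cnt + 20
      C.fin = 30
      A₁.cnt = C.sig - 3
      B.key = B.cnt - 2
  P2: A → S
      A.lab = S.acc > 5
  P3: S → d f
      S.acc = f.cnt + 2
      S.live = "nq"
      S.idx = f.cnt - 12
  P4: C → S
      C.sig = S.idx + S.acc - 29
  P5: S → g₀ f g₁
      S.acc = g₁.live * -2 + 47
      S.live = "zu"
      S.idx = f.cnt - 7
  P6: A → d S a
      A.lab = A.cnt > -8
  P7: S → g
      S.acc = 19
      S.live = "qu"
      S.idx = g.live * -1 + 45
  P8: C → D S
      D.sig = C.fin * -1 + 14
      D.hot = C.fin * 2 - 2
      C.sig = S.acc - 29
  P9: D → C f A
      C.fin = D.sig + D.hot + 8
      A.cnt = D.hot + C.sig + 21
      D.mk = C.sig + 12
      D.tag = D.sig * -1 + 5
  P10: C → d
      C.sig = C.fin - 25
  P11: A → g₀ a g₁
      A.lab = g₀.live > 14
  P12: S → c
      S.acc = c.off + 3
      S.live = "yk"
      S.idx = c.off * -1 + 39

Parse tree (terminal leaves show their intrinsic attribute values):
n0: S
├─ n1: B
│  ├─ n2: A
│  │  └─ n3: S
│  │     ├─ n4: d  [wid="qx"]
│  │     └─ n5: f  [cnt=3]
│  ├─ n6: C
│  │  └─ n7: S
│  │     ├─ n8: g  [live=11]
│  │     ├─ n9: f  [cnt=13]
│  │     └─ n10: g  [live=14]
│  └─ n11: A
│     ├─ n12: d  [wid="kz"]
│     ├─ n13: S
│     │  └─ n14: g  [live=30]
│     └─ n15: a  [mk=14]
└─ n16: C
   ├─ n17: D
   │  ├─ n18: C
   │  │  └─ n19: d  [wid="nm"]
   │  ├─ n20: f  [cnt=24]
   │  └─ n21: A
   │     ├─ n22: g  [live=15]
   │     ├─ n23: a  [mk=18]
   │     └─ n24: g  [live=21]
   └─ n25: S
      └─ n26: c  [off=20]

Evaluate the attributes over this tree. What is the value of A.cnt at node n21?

29

1. n1.cnt = -1  [-1]
2. n2.cnt = 19  [B.cnt + 20]
3. n4.wid = "qx"  [terminal]
4. n5.cnt = 3  [terminal]
5. n3.acc = 5  [f.cnt + 2]
6. n3.live = "nq"  ["nq"]
7. n3.idx = -9  [f.cnt - 12]
8. n2.lab = false  [S.acc > 5]
9. n6.fin = 30  [30]
10. n8.live = 11  [terminal]
11. n9.cnt = 13  [terminal]
12. n10.live = 14  [terminal]
13. n7.acc = 19  [g₁.live * -2 + 47]
14. n7.live = "zu"  ["zu"]
15. n7.idx = 6  [f.cnt - 7]
16. n6.sig = -4  [S.idx + S.acc - 29]
17. n11.cnt = -7  [C.sig - 3]
18. n12.wid = "kz"  [terminal]
19. n14.live = 30  [terminal]
20. n13.acc = 19  [19]
21. n13.live = "qu"  ["qu"]
22. n13.idx = 15  [g.live * -1 + 45]
23. n15.mk = 14  [terminal]
24. n11.lab = true  [A.cnt > -8]
25. n1.key = -3  [B.cnt - 2]
26. n16.fin = 5  [B.key * -1 + 2]
27. n17.sig = 9  [C.fin * -1 + 14]
28. n17.hot = 8  [C.fin * 2 - 2]
29. n18.fin = 25  [D.sig + D.hot + 8]
30. n19.wid = "nm"  [terminal]
31. n18.sig = 0  [C.fin - 25]
32. n20.cnt = 24  [terminal]
33. n21.cnt = 29  [D.hot + C.sig + 21]
34. n22.live = 15  [terminal]
35. n23.mk = 18  [terminal]
36. n24.live = 21  [terminal]
37. n21.lab = true  [g₀.live > 14]
38. n17.mk = 12  [C.sig + 12]
39. n17.tag = -4  [D.sig * -1 + 5]
40. n26.off = 20  [terminal]
41. n25.acc = 23  [c.off + 3]
42. n25.live = "yk"  ["yk"]
43. n25.idx = 19  [c.off * -1 + 39]
44. n16.sig = -6  [S.acc - 29]
45. n0.acc = 2  [C.sig + B.key + 11]
46. n0.live = "kw"  ["kw"]
47. n0.idx = -5  [B.key - 2]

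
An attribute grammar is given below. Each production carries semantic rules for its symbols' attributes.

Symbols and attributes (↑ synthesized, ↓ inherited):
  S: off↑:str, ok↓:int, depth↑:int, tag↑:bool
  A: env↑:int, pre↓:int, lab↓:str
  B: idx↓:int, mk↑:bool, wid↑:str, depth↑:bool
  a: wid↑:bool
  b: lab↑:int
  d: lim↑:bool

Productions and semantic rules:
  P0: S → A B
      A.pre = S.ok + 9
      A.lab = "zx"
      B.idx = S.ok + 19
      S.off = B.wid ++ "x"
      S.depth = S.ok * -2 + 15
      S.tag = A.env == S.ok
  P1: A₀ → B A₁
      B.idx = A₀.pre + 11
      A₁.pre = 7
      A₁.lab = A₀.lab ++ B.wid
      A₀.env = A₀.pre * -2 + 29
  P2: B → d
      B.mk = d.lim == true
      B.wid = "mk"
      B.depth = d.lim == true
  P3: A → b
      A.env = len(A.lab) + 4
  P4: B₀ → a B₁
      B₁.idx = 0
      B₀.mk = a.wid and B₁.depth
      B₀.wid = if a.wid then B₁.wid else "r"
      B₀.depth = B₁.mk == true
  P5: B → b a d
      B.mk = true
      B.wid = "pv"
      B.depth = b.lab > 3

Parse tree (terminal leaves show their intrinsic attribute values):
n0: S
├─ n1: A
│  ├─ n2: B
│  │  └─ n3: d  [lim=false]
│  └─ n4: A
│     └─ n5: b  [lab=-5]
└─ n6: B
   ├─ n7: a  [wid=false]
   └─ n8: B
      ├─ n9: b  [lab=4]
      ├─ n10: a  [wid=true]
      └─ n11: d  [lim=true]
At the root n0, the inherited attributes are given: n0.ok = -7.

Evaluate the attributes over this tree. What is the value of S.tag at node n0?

false

1. n0.ok = -7  [given at root]
2. n1.pre = 2  [S.ok + 9]
3. n1.lab = "zx"  ["zx"]
4. n2.idx = 13  [A₀.pre + 11]
5. n3.lim = false  [terminal]
6. n2.mk = false  [d.lim == true]
7. n2.wid = "mk"  ["mk"]
8. n2.depth = false  [d.lim == true]
9. n4.pre = 7  [7]
10. n4.lab = "zxmk"  [A₀.lab ++ B.wid]
11. n5.lab = -5  [terminal]
12. n4.env = 8  [len(A.lab) + 4]
13. n1.env = 25  [A₀.pre * -2 + 29]
14. n6.idx = 12  [S.ok + 19]
15. n7.wid = false  [terminal]
16. n8.idx = 0  [0]
17. n9.lab = 4  [terminal]
18. n10.wid = true  [terminal]
19. n11.lim = true  [terminal]
20. n8.mk = true  [true]
21. n8.wid = "pv"  ["pv"]
22. n8.depth = true  [b.lab > 3]
23. n6.mk = false  [a.wid and B₁.depth]
24. n6.wid = "r"  [if a.wid then B₁.wid else "r"]
25. n6.depth = true  [B₁.mk == true]
26. n0.off = "rx"  [B.wid ++ "x"]
27. n0.depth = 29  [S.ok * -2 + 15]
28. n0.tag = false  [A.env == S.ok]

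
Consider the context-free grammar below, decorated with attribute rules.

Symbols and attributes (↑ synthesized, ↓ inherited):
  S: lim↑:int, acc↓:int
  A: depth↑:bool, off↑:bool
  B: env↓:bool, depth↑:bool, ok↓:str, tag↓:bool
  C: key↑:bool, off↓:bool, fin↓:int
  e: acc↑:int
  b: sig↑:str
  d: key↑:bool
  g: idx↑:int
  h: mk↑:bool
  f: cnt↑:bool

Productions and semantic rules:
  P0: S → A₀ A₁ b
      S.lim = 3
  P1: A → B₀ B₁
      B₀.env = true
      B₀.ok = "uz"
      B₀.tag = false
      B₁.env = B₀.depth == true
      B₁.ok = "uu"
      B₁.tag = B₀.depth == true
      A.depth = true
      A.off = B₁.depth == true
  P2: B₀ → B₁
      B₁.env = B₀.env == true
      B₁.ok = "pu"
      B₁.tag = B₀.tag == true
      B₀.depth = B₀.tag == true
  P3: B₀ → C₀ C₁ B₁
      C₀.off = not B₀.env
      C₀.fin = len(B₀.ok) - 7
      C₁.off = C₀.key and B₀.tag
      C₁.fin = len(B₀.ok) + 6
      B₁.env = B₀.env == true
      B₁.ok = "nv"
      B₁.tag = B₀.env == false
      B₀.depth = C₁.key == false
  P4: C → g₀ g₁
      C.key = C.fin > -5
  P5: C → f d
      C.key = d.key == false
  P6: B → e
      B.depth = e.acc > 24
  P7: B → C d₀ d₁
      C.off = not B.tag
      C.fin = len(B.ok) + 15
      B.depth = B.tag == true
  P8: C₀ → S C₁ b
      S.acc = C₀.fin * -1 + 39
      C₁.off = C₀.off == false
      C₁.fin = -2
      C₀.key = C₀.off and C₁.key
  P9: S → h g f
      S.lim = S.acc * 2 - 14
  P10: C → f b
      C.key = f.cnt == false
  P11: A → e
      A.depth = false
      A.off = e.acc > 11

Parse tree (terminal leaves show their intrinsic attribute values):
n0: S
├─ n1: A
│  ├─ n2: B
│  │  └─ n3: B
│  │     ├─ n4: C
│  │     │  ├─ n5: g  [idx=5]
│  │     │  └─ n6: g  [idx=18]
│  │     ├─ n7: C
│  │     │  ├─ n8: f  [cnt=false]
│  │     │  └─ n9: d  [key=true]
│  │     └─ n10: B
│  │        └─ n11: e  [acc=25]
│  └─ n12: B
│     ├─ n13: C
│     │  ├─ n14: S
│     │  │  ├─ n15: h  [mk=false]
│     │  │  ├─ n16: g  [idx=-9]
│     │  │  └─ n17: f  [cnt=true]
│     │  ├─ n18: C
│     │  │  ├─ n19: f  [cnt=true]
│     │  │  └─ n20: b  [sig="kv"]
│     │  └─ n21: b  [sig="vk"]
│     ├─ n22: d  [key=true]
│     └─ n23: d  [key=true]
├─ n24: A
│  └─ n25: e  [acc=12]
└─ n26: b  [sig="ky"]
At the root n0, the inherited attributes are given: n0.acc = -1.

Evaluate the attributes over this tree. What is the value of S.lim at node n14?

30

1. n0.acc = -1  [given at root]
2. n2.env = true  [true]
3. n2.ok = "uz"  ["uz"]
4. n2.tag = false  [false]
5. n3.env = true  [B₀.env == true]
6. n3.ok = "pu"  ["pu"]
7. n3.tag = false  [B₀.tag == true]
8. n4.off = false  [not B₀.env]
9. n4.fin = -5  [len(B₀.ok) - 7]
10. n5.idx = 5  [terminal]
11. n6.idx = 18  [terminal]
12. n4.key = false  [C.fin > -5]
13. n7.off = false  [C₀.key and B₀.tag]
14. n7.fin = 8  [len(B₀.ok) + 6]
15. n8.cnt = false  [terminal]
16. n9.key = true  [terminal]
17. n7.key = false  [d.key == false]
18. n10.env = true  [B₀.env == true]
19. n10.ok = "nv"  ["nv"]
20. n10.tag = false  [B₀.env == false]
21. n11.acc = 25  [terminal]
22. n10.depth = true  [e.acc > 24]
23. n3.depth = true  [C₁.key == false]
24. n2.depth = false  [B₀.tag == true]
25. n12.env = false  [B₀.depth == true]
26. n12.ok = "uu"  ["uu"]
27. n12.tag = false  [B₀.depth == true]
28. n13.off = true  [not B.tag]
29. n13.fin = 17  [len(B.ok) + 15]
30. n14.acc = 22  [C₀.fin * -1 + 39]
31. n15.mk = false  [terminal]
32. n16.idx = -9  [terminal]
33. n17.cnt = true  [terminal]
34. n14.lim = 30  [S.acc * 2 - 14]
35. n18.off = false  [C₀.off == false]
36. n18.fin = -2  [-2]
37. n19.cnt = true  [terminal]
38. n20.sig = "kv"  [terminal]
39. n18.key = false  [f.cnt == false]
40. n21.sig = "vk"  [terminal]
41. n13.key = false  [C₀.off and C₁.key]
42. n22.key = true  [terminal]
43. n23.key = true  [terminal]
44. n12.depth = false  [B.tag == true]
45. n1.depth = true  [true]
46. n1.off = false  [B₁.depth == true]
47. n25.acc = 12  [terminal]
48. n24.depth = false  [false]
49. n24.off = true  [e.acc > 11]
50. n26.sig = "ky"  [terminal]
51. n0.lim = 3  [3]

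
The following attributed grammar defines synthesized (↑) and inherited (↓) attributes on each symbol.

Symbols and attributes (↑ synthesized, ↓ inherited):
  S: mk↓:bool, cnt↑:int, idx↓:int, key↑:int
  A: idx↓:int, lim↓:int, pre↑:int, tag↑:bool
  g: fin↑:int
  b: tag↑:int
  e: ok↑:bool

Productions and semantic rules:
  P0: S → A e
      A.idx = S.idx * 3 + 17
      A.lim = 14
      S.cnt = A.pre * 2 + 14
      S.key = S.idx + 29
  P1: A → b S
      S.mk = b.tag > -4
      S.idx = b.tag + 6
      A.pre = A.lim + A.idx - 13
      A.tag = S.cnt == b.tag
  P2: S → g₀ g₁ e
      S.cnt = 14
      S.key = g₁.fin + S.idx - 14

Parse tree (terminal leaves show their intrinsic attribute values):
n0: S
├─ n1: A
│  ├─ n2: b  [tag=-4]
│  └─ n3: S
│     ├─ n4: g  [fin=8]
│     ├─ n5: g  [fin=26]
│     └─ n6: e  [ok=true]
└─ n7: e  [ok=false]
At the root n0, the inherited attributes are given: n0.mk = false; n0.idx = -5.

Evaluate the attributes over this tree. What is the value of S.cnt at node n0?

1. n0.mk = false  [given at root]
2. n0.idx = -5  [given at root]
3. n1.idx = 2  [S.idx * 3 + 17]
4. n1.lim = 14  [14]
5. n2.tag = -4  [terminal]
6. n3.mk = false  [b.tag > -4]
7. n3.idx = 2  [b.tag + 6]
8. n4.fin = 8  [terminal]
9. n5.fin = 26  [terminal]
10. n6.ok = true  [terminal]
11. n3.cnt = 14  [14]
12. n3.key = 14  [g₁.fin + S.idx - 14]
13. n1.pre = 3  [A.lim + A.idx - 13]
14. n1.tag = false  [S.cnt == b.tag]
15. n7.ok = false  [terminal]
16. n0.cnt = 20  [A.pre * 2 + 14]
17. n0.key = 24  [S.idx + 29]

20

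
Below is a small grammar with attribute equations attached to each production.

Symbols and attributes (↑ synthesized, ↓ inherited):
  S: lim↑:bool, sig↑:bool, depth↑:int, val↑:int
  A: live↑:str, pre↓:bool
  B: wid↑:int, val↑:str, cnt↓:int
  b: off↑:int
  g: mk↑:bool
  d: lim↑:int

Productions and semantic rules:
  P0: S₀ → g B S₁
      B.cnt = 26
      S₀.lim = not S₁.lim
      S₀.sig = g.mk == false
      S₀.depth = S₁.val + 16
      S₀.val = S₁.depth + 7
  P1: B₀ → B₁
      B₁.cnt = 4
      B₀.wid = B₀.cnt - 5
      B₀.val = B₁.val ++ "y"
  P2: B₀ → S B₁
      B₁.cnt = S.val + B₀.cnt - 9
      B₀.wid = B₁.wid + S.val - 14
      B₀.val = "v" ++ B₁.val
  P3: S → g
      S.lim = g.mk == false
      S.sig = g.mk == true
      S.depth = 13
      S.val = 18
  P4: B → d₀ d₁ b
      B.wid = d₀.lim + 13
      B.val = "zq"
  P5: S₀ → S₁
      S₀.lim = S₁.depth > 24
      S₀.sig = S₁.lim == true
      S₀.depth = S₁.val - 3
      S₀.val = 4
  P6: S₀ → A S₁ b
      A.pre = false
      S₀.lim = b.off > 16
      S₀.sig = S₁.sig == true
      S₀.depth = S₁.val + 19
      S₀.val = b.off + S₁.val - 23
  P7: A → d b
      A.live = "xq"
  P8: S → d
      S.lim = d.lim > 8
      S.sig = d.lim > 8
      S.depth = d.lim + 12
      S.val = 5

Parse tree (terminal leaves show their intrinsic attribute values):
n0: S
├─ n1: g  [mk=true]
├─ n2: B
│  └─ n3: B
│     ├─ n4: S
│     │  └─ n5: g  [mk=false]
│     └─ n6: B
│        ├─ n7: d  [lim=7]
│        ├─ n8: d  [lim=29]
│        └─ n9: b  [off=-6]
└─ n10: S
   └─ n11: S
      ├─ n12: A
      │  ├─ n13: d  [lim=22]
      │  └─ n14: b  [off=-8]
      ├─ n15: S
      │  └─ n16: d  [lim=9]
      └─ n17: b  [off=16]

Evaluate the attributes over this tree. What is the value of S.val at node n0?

1. n1.mk = true  [terminal]
2. n2.cnt = 26  [26]
3. n3.cnt = 4  [4]
4. n5.mk = false  [terminal]
5. n4.lim = true  [g.mk == false]
6. n4.sig = false  [g.mk == true]
7. n4.depth = 13  [13]
8. n4.val = 18  [18]
9. n6.cnt = 13  [S.val + B₀.cnt - 9]
10. n7.lim = 7  [terminal]
11. n8.lim = 29  [terminal]
12. n9.off = -6  [terminal]
13. n6.wid = 20  [d₀.lim + 13]
14. n6.val = "zq"  ["zq"]
15. n3.wid = 24  [B₁.wid + S.val - 14]
16. n3.val = "vzq"  ["v" ++ B₁.val]
17. n2.wid = 21  [B₀.cnt - 5]
18. n2.val = "vzqy"  [B₁.val ++ "y"]
19. n12.pre = false  [false]
20. n13.lim = 22  [terminal]
21. n14.off = -8  [terminal]
22. n12.live = "xq"  ["xq"]
23. n16.lim = 9  [terminal]
24. n15.lim = true  [d.lim > 8]
25. n15.sig = true  [d.lim > 8]
26. n15.depth = 21  [d.lim + 12]
27. n15.val = 5  [5]
28. n17.off = 16  [terminal]
29. n11.lim = false  [b.off > 16]
30. n11.sig = true  [S₁.sig == true]
31. n11.depth = 24  [S₁.val + 19]
32. n11.val = -2  [b.off + S₁.val - 23]
33. n10.lim = false  [S₁.depth > 24]
34. n10.sig = false  [S₁.lim == true]
35. n10.depth = -5  [S₁.val - 3]
36. n10.val = 4  [4]
37. n0.lim = true  [not S₁.lim]
38. n0.sig = false  [g.mk == false]
39. n0.depth = 20  [S₁.val + 16]
40. n0.val = 2  [S₁.depth + 7]

2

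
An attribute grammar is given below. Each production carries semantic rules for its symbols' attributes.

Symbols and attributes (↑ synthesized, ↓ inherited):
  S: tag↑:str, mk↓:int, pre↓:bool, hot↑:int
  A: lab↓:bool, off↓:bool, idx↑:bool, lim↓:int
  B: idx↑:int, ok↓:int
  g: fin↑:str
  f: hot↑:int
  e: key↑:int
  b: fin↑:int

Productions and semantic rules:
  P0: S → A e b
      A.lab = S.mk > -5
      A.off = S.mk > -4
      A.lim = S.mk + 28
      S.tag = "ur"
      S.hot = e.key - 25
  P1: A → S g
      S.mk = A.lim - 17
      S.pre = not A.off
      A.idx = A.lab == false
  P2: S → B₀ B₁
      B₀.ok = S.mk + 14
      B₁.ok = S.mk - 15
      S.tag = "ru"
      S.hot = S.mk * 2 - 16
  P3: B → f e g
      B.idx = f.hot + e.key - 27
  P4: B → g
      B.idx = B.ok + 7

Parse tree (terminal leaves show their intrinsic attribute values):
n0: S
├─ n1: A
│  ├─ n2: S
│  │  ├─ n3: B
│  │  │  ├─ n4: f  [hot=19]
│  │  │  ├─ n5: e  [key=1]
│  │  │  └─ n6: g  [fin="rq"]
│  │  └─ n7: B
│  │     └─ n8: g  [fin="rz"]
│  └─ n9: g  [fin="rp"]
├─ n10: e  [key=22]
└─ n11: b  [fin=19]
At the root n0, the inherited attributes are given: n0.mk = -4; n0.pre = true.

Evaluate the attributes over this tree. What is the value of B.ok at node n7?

1. n0.mk = -4  [given at root]
2. n0.pre = true  [given at root]
3. n1.lab = true  [S.mk > -5]
4. n1.off = false  [S.mk > -4]
5. n1.lim = 24  [S.mk + 28]
6. n2.mk = 7  [A.lim - 17]
7. n2.pre = true  [not A.off]
8. n3.ok = 21  [S.mk + 14]
9. n4.hot = 19  [terminal]
10. n5.key = 1  [terminal]
11. n6.fin = "rq"  [terminal]
12. n3.idx = -7  [f.hot + e.key - 27]
13. n7.ok = -8  [S.mk - 15]
14. n8.fin = "rz"  [terminal]
15. n7.idx = -1  [B.ok + 7]
16. n2.tag = "ru"  ["ru"]
17. n2.hot = -2  [S.mk * 2 - 16]
18. n9.fin = "rp"  [terminal]
19. n1.idx = false  [A.lab == false]
20. n10.key = 22  [terminal]
21. n11.fin = 19  [terminal]
22. n0.tag = "ur"  ["ur"]
23. n0.hot = -3  [e.key - 25]

-8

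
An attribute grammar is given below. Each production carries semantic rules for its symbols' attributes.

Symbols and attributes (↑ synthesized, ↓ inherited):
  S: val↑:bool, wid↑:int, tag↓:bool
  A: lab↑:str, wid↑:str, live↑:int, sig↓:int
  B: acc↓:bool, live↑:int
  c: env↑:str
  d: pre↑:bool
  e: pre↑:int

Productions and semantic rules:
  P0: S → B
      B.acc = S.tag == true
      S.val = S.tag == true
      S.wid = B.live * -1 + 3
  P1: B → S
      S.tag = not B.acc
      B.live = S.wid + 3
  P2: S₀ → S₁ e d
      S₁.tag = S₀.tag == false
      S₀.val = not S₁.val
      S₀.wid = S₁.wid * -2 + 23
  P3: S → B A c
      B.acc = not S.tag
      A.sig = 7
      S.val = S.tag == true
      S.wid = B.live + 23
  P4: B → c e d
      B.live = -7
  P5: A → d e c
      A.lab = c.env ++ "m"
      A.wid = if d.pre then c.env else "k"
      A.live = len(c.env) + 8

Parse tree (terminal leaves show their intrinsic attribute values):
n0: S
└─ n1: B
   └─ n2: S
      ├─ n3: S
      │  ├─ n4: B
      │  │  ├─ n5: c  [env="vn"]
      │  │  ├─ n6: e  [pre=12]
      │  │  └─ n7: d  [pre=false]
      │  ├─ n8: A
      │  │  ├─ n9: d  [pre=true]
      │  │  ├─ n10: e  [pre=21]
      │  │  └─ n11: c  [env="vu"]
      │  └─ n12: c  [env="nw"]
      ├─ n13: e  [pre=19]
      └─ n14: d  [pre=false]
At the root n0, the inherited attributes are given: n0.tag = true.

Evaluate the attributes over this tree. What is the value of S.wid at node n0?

9

1. n0.tag = true  [given at root]
2. n1.acc = true  [S.tag == true]
3. n2.tag = false  [not B.acc]
4. n3.tag = true  [S₀.tag == false]
5. n4.acc = false  [not S.tag]
6. n5.env = "vn"  [terminal]
7. n6.pre = 12  [terminal]
8. n7.pre = false  [terminal]
9. n4.live = -7  [-7]
10. n8.sig = 7  [7]
11. n9.pre = true  [terminal]
12. n10.pre = 21  [terminal]
13. n11.env = "vu"  [terminal]
14. n8.lab = "vum"  [c.env ++ "m"]
15. n8.wid = "vu"  [if d.pre then c.env else "k"]
16. n8.live = 10  [len(c.env) + 8]
17. n12.env = "nw"  [terminal]
18. n3.val = true  [S.tag == true]
19. n3.wid = 16  [B.live + 23]
20. n13.pre = 19  [terminal]
21. n14.pre = false  [terminal]
22. n2.val = false  [not S₁.val]
23. n2.wid = -9  [S₁.wid * -2 + 23]
24. n1.live = -6  [S.wid + 3]
25. n0.val = true  [S.tag == true]
26. n0.wid = 9  [B.live * -1 + 3]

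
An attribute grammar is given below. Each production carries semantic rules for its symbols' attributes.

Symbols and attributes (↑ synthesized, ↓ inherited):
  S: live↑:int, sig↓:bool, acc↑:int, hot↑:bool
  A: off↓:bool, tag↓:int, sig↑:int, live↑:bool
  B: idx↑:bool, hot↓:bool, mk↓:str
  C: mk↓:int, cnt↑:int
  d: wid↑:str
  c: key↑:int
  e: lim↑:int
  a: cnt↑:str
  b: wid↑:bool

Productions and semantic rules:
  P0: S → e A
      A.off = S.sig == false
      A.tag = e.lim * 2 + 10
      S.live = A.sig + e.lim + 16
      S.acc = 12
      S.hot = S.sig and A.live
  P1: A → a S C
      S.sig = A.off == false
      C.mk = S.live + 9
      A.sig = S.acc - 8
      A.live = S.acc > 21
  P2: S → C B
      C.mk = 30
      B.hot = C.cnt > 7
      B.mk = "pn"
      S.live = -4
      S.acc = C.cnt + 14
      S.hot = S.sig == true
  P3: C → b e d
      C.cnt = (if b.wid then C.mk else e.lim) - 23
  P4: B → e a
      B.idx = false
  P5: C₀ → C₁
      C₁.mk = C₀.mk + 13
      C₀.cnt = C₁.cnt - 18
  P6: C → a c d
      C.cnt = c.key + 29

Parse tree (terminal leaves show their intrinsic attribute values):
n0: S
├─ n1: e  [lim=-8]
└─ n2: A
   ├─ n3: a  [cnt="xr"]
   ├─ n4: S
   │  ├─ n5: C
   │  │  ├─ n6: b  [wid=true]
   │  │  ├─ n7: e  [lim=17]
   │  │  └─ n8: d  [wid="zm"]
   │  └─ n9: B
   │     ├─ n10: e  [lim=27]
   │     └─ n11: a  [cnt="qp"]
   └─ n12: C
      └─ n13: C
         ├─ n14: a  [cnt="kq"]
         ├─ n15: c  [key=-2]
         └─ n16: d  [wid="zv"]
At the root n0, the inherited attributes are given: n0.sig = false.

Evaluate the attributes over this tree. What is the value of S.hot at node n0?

1. n0.sig = false  [given at root]
2. n1.lim = -8  [terminal]
3. n2.off = true  [S.sig == false]
4. n2.tag = -6  [e.lim * 2 + 10]
5. n3.cnt = "xr"  [terminal]
6. n4.sig = false  [A.off == false]
7. n5.mk = 30  [30]
8. n6.wid = true  [terminal]
9. n7.lim = 17  [terminal]
10. n8.wid = "zm"  [terminal]
11. n5.cnt = 7  [(if b.wid then C.mk else e.lim) - 23]
12. n9.hot = false  [C.cnt > 7]
13. n9.mk = "pn"  ["pn"]
14. n10.lim = 27  [terminal]
15. n11.cnt = "qp"  [terminal]
16. n9.idx = false  [false]
17. n4.live = -4  [-4]
18. n4.acc = 21  [C.cnt + 14]
19. n4.hot = false  [S.sig == true]
20. n12.mk = 5  [S.live + 9]
21. n13.mk = 18  [C₀.mk + 13]
22. n14.cnt = "kq"  [terminal]
23. n15.key = -2  [terminal]
24. n16.wid = "zv"  [terminal]
25. n13.cnt = 27  [c.key + 29]
26. n12.cnt = 9  [C₁.cnt - 18]
27. n2.sig = 13  [S.acc - 8]
28. n2.live = false  [S.acc > 21]
29. n0.live = 21  [A.sig + e.lim + 16]
30. n0.acc = 12  [12]
31. n0.hot = false  [S.sig and A.live]

false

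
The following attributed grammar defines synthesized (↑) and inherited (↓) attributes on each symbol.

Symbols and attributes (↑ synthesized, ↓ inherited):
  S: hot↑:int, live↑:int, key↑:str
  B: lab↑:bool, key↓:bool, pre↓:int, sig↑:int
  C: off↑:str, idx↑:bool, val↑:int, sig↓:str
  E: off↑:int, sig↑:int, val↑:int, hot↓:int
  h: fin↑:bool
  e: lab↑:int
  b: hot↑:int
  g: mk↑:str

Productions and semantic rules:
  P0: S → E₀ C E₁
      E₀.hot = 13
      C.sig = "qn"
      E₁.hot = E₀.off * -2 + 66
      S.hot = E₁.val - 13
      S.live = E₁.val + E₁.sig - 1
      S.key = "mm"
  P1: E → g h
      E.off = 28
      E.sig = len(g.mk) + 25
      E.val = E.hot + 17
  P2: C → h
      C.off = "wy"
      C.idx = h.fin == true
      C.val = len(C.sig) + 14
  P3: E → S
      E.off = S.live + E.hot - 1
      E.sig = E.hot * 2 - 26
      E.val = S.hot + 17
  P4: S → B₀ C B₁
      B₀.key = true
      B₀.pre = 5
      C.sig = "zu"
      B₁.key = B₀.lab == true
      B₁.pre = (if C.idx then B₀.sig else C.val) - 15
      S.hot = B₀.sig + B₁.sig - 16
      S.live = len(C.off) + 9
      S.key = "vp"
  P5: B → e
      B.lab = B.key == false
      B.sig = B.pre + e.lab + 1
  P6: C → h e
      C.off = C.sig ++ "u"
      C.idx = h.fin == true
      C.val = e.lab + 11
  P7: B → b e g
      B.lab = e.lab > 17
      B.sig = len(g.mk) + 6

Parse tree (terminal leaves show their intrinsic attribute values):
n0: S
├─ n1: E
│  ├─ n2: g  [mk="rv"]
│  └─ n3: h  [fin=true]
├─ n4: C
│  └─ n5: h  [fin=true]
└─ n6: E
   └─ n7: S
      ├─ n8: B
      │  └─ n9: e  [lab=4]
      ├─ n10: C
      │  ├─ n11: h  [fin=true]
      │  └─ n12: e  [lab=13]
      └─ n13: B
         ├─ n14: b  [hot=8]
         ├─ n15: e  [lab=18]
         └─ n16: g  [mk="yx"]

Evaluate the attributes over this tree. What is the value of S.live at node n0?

1. n1.hot = 13  [13]
2. n2.mk = "rv"  [terminal]
3. n3.fin = true  [terminal]
4. n1.off = 28  [28]
5. n1.sig = 27  [len(g.mk) + 25]
6. n1.val = 30  [E.hot + 17]
7. n4.sig = "qn"  ["qn"]
8. n5.fin = true  [terminal]
9. n4.off = "wy"  ["wy"]
10. n4.idx = true  [h.fin == true]
11. n4.val = 16  [len(C.sig) + 14]
12. n6.hot = 10  [E₀.off * -2 + 66]
13. n8.key = true  [true]
14. n8.pre = 5  [5]
15. n9.lab = 4  [terminal]
16. n8.lab = false  [B.key == false]
17. n8.sig = 10  [B.pre + e.lab + 1]
18. n10.sig = "zu"  ["zu"]
19. n11.fin = true  [terminal]
20. n12.lab = 13  [terminal]
21. n10.off = "zuu"  [C.sig ++ "u"]
22. n10.idx = true  [h.fin == true]
23. n10.val = 24  [e.lab + 11]
24. n13.key = false  [B₀.lab == true]
25. n13.pre = -5  [(if C.idx then B₀.sig else C.val) - 15]
26. n14.hot = 8  [terminal]
27. n15.lab = 18  [terminal]
28. n16.mk = "yx"  [terminal]
29. n13.lab = true  [e.lab > 17]
30. n13.sig = 8  [len(g.mk) + 6]
31. n7.hot = 2  [B₀.sig + B₁.sig - 16]
32. n7.live = 12  [len(C.off) + 9]
33. n7.key = "vp"  ["vp"]
34. n6.off = 21  [S.live + E.hot - 1]
35. n6.sig = -6  [E.hot * 2 - 26]
36. n6.val = 19  [S.hot + 17]
37. n0.hot = 6  [E₁.val - 13]
38. n0.live = 12  [E₁.val + E₁.sig - 1]
39. n0.key = "mm"  ["mm"]

12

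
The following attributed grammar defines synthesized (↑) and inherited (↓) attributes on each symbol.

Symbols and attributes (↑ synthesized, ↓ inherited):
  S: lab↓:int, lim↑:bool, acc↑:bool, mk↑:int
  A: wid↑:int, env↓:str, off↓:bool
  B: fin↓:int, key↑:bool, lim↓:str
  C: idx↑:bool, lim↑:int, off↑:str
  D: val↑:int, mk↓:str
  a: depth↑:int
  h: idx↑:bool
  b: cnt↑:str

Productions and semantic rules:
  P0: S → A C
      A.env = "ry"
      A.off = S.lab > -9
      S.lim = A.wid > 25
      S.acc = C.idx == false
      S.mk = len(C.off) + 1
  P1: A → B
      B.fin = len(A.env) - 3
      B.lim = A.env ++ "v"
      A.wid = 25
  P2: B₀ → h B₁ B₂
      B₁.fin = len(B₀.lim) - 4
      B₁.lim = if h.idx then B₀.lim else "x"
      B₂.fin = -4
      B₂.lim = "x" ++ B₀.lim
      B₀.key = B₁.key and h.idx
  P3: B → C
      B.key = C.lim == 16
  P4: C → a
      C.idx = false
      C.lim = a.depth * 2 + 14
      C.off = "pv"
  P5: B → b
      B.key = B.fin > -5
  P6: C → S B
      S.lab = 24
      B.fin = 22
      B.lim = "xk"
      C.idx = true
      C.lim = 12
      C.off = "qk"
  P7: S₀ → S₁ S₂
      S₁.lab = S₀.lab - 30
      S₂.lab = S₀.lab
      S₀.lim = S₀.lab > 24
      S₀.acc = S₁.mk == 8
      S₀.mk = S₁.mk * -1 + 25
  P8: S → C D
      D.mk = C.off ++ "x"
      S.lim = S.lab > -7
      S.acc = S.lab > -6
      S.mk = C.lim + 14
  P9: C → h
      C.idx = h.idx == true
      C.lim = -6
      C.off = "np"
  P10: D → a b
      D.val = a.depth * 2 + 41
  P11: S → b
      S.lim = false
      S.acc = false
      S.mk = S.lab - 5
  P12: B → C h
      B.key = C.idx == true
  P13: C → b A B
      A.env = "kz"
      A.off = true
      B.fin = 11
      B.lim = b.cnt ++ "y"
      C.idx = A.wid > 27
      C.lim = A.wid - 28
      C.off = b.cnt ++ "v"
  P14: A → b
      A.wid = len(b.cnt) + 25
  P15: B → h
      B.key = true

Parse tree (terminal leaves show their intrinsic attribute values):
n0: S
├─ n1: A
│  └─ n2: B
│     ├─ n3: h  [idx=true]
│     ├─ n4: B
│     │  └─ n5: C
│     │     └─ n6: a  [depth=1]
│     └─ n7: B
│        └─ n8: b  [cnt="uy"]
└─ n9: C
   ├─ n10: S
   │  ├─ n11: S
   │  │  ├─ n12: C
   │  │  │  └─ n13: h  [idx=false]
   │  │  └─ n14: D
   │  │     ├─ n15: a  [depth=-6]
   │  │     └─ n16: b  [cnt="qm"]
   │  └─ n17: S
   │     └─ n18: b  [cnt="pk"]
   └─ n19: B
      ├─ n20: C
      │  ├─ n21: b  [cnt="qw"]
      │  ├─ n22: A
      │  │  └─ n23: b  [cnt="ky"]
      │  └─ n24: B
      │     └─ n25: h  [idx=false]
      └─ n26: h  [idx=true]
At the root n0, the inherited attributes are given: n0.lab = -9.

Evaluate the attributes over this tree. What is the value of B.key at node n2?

1. n0.lab = -9  [given at root]
2. n1.env = "ry"  ["ry"]
3. n1.off = false  [S.lab > -9]
4. n2.fin = -1  [len(A.env) - 3]
5. n2.lim = "ryv"  [A.env ++ "v"]
6. n3.idx = true  [terminal]
7. n4.fin = -1  [len(B₀.lim) - 4]
8. n4.lim = "ryv"  [if h.idx then B₀.lim else "x"]
9. n6.depth = 1  [terminal]
10. n5.idx = false  [false]
11. n5.lim = 16  [a.depth * 2 + 14]
12. n5.off = "pv"  ["pv"]
13. n4.key = true  [C.lim == 16]
14. n7.fin = -4  [-4]
15. n7.lim = "xryv"  ["x" ++ B₀.lim]
16. n8.cnt = "uy"  [terminal]
17. n7.key = true  [B.fin > -5]
18. n2.key = true  [B₁.key and h.idx]
19. n1.wid = 25  [25]
20. n10.lab = 24  [24]
21. n11.lab = -6  [S₀.lab - 30]
22. n13.idx = false  [terminal]
23. n12.idx = false  [h.idx == true]
24. n12.lim = -6  [-6]
25. n12.off = "np"  ["np"]
26. n14.mk = "npx"  [C.off ++ "x"]
27. n15.depth = -6  [terminal]
28. n16.cnt = "qm"  [terminal]
29. n14.val = 29  [a.depth * 2 + 41]
30. n11.lim = true  [S.lab > -7]
31. n11.acc = false  [S.lab > -6]
32. n11.mk = 8  [C.lim + 14]
33. n17.lab = 24  [S₀.lab]
34. n18.cnt = "pk"  [terminal]
35. n17.lim = false  [false]
36. n17.acc = false  [false]
37. n17.mk = 19  [S.lab - 5]
38. n10.lim = false  [S₀.lab > 24]
39. n10.acc = true  [S₁.mk == 8]
40. n10.mk = 17  [S₁.mk * -1 + 25]
41. n19.fin = 22  [22]
42. n19.lim = "xk"  ["xk"]
43. n21.cnt = "qw"  [terminal]
44. n22.env = "kz"  ["kz"]
45. n22.off = true  [true]
46. n23.cnt = "ky"  [terminal]
47. n22.wid = 27  [len(b.cnt) + 25]
48. n24.fin = 11  [11]
49. n24.lim = "qwy"  [b.cnt ++ "y"]
50. n25.idx = false  [terminal]
51. n24.key = true  [true]
52. n20.idx = false  [A.wid > 27]
53. n20.lim = -1  [A.wid - 28]
54. n20.off = "qwv"  [b.cnt ++ "v"]
55. n26.idx = true  [terminal]
56. n19.key = false  [C.idx == true]
57. n9.idx = true  [true]
58. n9.lim = 12  [12]
59. n9.off = "qk"  ["qk"]
60. n0.lim = false  [A.wid > 25]
61. n0.acc = false  [C.idx == false]
62. n0.mk = 3  [len(C.off) + 1]

true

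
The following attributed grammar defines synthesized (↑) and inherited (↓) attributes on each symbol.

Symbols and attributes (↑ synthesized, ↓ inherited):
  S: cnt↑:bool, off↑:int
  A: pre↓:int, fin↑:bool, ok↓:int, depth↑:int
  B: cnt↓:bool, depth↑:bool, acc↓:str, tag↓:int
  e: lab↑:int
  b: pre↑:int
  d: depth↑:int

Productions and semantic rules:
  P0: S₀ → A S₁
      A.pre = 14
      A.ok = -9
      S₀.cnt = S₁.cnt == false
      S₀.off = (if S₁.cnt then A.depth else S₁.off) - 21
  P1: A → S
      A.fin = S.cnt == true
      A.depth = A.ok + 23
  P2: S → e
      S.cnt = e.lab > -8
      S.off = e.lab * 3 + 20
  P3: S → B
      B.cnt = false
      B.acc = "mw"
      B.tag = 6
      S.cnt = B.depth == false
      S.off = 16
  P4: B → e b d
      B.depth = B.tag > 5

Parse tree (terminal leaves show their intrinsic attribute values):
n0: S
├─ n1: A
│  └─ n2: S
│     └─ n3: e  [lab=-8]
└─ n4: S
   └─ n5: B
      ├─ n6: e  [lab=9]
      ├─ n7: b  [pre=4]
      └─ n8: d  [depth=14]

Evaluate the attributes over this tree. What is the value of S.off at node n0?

-5

1. n1.pre = 14  [14]
2. n1.ok = -9  [-9]
3. n3.lab = -8  [terminal]
4. n2.cnt = false  [e.lab > -8]
5. n2.off = -4  [e.lab * 3 + 20]
6. n1.fin = false  [S.cnt == true]
7. n1.depth = 14  [A.ok + 23]
8. n5.cnt = false  [false]
9. n5.acc = "mw"  ["mw"]
10. n5.tag = 6  [6]
11. n6.lab = 9  [terminal]
12. n7.pre = 4  [terminal]
13. n8.depth = 14  [terminal]
14. n5.depth = true  [B.tag > 5]
15. n4.cnt = false  [B.depth == false]
16. n4.off = 16  [16]
17. n0.cnt = true  [S₁.cnt == false]
18. n0.off = -5  [(if S₁.cnt then A.depth else S₁.off) - 21]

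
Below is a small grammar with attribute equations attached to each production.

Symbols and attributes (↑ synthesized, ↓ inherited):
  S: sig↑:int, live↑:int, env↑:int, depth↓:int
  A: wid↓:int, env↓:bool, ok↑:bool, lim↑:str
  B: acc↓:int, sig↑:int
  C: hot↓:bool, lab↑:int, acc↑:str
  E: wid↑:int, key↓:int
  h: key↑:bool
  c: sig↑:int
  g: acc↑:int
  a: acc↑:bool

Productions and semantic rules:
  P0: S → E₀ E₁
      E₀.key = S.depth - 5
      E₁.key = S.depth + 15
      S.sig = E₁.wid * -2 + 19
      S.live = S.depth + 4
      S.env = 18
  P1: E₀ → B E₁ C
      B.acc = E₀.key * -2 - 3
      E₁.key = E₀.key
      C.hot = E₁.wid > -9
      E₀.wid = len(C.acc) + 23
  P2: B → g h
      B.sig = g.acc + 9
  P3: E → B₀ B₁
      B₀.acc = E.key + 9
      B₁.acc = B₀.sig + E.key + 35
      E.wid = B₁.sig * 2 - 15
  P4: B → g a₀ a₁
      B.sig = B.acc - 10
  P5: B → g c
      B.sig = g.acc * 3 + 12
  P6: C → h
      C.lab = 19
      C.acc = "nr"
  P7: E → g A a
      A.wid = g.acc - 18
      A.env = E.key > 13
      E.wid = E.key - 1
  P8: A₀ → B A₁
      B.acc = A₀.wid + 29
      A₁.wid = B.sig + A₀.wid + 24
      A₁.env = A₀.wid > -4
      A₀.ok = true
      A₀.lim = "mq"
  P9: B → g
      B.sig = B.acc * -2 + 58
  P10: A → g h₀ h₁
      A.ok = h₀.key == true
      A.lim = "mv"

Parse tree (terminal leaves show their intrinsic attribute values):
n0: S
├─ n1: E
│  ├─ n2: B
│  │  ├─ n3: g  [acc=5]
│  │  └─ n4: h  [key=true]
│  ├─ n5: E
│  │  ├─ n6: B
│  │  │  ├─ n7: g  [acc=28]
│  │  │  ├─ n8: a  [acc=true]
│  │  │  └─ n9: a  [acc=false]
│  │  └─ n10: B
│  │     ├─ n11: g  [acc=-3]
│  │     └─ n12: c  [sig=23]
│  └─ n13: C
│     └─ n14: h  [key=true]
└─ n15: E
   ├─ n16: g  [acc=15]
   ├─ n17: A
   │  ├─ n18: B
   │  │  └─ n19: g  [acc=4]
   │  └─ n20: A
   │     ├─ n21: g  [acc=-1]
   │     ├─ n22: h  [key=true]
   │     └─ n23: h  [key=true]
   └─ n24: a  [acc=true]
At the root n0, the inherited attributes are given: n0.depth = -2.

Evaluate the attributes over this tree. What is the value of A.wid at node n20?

1. n0.depth = -2  [given at root]
2. n1.key = -7  [S.depth - 5]
3. n2.acc = 11  [E₀.key * -2 - 3]
4. n3.acc = 5  [terminal]
5. n4.key = true  [terminal]
6. n2.sig = 14  [g.acc + 9]
7. n5.key = -7  [E₀.key]
8. n6.acc = 2  [E.key + 9]
9. n7.acc = 28  [terminal]
10. n8.acc = true  [terminal]
11. n9.acc = false  [terminal]
12. n6.sig = -8  [B.acc - 10]
13. n10.acc = 20  [B₀.sig + E.key + 35]
14. n11.acc = -3  [terminal]
15. n12.sig = 23  [terminal]
16. n10.sig = 3  [g.acc * 3 + 12]
17. n5.wid = -9  [B₁.sig * 2 - 15]
18. n13.hot = false  [E₁.wid > -9]
19. n14.key = true  [terminal]
20. n13.lab = 19  [19]
21. n13.acc = "nr"  ["nr"]
22. n1.wid = 25  [len(C.acc) + 23]
23. n15.key = 13  [S.depth + 15]
24. n16.acc = 15  [terminal]
25. n17.wid = -3  [g.acc - 18]
26. n17.env = false  [E.key > 13]
27. n18.acc = 26  [A₀.wid + 29]
28. n19.acc = 4  [terminal]
29. n18.sig = 6  [B.acc * -2 + 58]
30. n20.wid = 27  [B.sig + A₀.wid + 24]
31. n20.env = true  [A₀.wid > -4]
32. n21.acc = -1  [terminal]
33. n22.key = true  [terminal]
34. n23.key = true  [terminal]
35. n20.ok = true  [h₀.key == true]
36. n20.lim = "mv"  ["mv"]
37. n17.ok = true  [true]
38. n17.lim = "mq"  ["mq"]
39. n24.acc = true  [terminal]
40. n15.wid = 12  [E.key - 1]
41. n0.sig = -5  [E₁.wid * -2 + 19]
42. n0.live = 2  [S.depth + 4]
43. n0.env = 18  [18]

27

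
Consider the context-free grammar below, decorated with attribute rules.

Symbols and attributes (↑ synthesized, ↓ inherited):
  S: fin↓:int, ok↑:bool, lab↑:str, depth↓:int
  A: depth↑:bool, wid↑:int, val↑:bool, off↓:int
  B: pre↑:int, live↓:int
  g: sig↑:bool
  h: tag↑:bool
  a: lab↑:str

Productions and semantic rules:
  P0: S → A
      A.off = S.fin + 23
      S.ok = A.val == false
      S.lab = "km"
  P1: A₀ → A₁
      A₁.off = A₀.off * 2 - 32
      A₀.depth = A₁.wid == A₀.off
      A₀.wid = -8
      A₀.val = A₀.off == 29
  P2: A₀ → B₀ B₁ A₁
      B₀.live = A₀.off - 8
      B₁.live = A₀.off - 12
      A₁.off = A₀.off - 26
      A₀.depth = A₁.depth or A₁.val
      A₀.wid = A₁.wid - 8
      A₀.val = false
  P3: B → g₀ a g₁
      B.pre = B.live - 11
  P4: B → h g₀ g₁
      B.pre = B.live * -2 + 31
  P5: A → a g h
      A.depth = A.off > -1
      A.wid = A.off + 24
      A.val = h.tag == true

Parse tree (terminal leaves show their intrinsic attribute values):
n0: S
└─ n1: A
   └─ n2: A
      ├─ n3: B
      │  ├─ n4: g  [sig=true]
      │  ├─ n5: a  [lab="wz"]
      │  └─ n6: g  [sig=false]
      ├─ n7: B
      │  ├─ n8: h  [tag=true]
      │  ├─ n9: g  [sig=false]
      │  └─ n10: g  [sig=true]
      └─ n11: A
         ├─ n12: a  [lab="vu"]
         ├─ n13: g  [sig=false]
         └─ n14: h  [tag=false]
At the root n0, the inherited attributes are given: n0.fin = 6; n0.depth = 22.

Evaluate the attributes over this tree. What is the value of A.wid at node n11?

1. n0.fin = 6  [given at root]
2. n0.depth = 22  [given at root]
3. n1.off = 29  [S.fin + 23]
4. n2.off = 26  [A₀.off * 2 - 32]
5. n3.live = 18  [A₀.off - 8]
6. n4.sig = true  [terminal]
7. n5.lab = "wz"  [terminal]
8. n6.sig = false  [terminal]
9. n3.pre = 7  [B.live - 11]
10. n7.live = 14  [A₀.off - 12]
11. n8.tag = true  [terminal]
12. n9.sig = false  [terminal]
13. n10.sig = true  [terminal]
14. n7.pre = 3  [B.live * -2 + 31]
15. n11.off = 0  [A₀.off - 26]
16. n12.lab = "vu"  [terminal]
17. n13.sig = false  [terminal]
18. n14.tag = false  [terminal]
19. n11.depth = true  [A.off > -1]
20. n11.wid = 24  [A.off + 24]
21. n11.val = false  [h.tag == true]
22. n2.depth = true  [A₁.depth or A₁.val]
23. n2.wid = 16  [A₁.wid - 8]
24. n2.val = false  [false]
25. n1.depth = false  [A₁.wid == A₀.off]
26. n1.wid = -8  [-8]
27. n1.val = true  [A₀.off == 29]
28. n0.ok = false  [A.val == false]
29. n0.lab = "km"  ["km"]

24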